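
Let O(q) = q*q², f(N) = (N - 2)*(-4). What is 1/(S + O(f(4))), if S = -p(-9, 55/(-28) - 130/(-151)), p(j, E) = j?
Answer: -1/503 ≈ -0.0019881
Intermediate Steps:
f(N) = 8 - 4*N (f(N) = (-2 + N)*(-4) = 8 - 4*N)
O(q) = q³
S = 9 (S = -1*(-9) = 9)
1/(S + O(f(4))) = 1/(9 + (8 - 4*4)³) = 1/(9 + (8 - 16)³) = 1/(9 + (-8)³) = 1/(9 - 512) = 1/(-503) = -1/503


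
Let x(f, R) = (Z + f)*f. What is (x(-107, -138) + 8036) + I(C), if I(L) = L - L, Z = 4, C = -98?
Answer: 19057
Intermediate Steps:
x(f, R) = f*(4 + f) (x(f, R) = (4 + f)*f = f*(4 + f))
I(L) = 0
(x(-107, -138) + 8036) + I(C) = (-107*(4 - 107) + 8036) + 0 = (-107*(-103) + 8036) + 0 = (11021 + 8036) + 0 = 19057 + 0 = 19057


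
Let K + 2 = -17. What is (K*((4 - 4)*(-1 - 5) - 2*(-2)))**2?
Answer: 5776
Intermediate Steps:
K = -19 (K = -2 - 17 = -19)
(K*((4 - 4)*(-1 - 5) - 2*(-2)))**2 = (-19*((4 - 4)*(-1 - 5) - 2*(-2)))**2 = (-19*(0*(-6) + 4))**2 = (-19*(0 + 4))**2 = (-19*4)**2 = (-76)**2 = 5776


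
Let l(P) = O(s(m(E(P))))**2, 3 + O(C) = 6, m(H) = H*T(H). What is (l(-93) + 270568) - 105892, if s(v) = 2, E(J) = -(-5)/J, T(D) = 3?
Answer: 164685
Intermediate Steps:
E(J) = 5/J
m(H) = 3*H (m(H) = H*3 = 3*H)
O(C) = 3 (O(C) = -3 + 6 = 3)
l(P) = 9 (l(P) = 3**2 = 9)
(l(-93) + 270568) - 105892 = (9 + 270568) - 105892 = 270577 - 105892 = 164685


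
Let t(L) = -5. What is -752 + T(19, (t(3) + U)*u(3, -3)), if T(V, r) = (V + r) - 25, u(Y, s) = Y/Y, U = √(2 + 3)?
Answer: -763 + √5 ≈ -760.76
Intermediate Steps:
U = √5 ≈ 2.2361
u(Y, s) = 1
T(V, r) = -25 + V + r
-752 + T(19, (t(3) + U)*u(3, -3)) = -752 + (-25 + 19 + (-5 + √5)*1) = -752 + (-25 + 19 + (-5 + √5)) = -752 + (-11 + √5) = -763 + √5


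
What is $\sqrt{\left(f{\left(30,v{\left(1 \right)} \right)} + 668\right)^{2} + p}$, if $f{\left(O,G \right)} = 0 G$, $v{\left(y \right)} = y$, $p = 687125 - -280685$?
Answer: $\sqrt{1414034} \approx 1189.1$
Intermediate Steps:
$p = 967810$ ($p = 687125 + 280685 = 967810$)
$f{\left(O,G \right)} = 0$
$\sqrt{\left(f{\left(30,v{\left(1 \right)} \right)} + 668\right)^{2} + p} = \sqrt{\left(0 + 668\right)^{2} + 967810} = \sqrt{668^{2} + 967810} = \sqrt{446224 + 967810} = \sqrt{1414034}$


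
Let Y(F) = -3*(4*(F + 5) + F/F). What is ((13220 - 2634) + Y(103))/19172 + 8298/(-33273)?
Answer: 16657455/70878884 ≈ 0.23501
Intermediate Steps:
Y(F) = -63 - 12*F (Y(F) = -3*(4*(5 + F) + 1) = -3*((20 + 4*F) + 1) = -3*(21 + 4*F) = -63 - 12*F)
((13220 - 2634) + Y(103))/19172 + 8298/(-33273) = ((13220 - 2634) + (-63 - 12*103))/19172 + 8298/(-33273) = (10586 + (-63 - 1236))*(1/19172) + 8298*(-1/33273) = (10586 - 1299)*(1/19172) - 922/3697 = 9287*(1/19172) - 922/3697 = 9287/19172 - 922/3697 = 16657455/70878884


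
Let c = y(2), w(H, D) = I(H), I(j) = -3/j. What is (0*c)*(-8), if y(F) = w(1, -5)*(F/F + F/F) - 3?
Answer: 0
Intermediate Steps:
w(H, D) = -3/H
y(F) = -9 (y(F) = (-3/1)*(F/F + F/F) - 3 = (-3*1)*(1 + 1) - 3 = -3*2 - 3 = -6 - 3 = -9)
c = -9
(0*c)*(-8) = (0*(-9))*(-8) = 0*(-8) = 0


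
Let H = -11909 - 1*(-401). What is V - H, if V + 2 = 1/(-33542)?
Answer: 385934251/33542 ≈ 11506.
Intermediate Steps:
H = -11508 (H = -11909 + 401 = -11508)
V = -67085/33542 (V = -2 + 1/(-33542) = -2 - 1/33542 = -67085/33542 ≈ -2.0000)
V - H = -67085/33542 - 1*(-11508) = -67085/33542 + 11508 = 385934251/33542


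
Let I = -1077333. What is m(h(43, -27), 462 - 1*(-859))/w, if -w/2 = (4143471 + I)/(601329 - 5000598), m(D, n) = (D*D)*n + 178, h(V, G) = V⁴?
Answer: 22641736190414189928877/2044092 ≈ 1.1077e+16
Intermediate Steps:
m(D, n) = 178 + n*D² (m(D, n) = D²*n + 178 = n*D² + 178 = 178 + n*D²)
w = 2044092/1466423 (w = -2*(4143471 - 1077333)/(601329 - 5000598) = -6132276/(-4399269) = -6132276*(-1)/4399269 = -2*(-1022046/1466423) = 2044092/1466423 ≈ 1.3939)
m(h(43, -27), 462 - 1*(-859))/w = (178 + (462 - 1*(-859))*(43⁴)²)/(2044092/1466423) = (178 + (462 + 859)*3418801²)*(1466423/2044092) = (178 + 1321*11688200277601)*(1466423/2044092) = (178 + 15440112566710921)*(1466423/2044092) = 15440112566711099*(1466423/2044092) = 22641736190414189928877/2044092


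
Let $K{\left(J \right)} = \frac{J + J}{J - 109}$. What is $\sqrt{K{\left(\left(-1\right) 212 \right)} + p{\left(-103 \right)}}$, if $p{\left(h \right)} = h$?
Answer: $\frac{i \sqrt{10477119}}{321} \approx 10.084 i$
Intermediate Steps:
$K{\left(J \right)} = \frac{2 J}{-109 + J}$
$\sqrt{K{\left(\left(-1\right) 212 \right)} + p{\left(-103 \right)}} = \sqrt{\frac{2 \left(\left(-1\right) 212\right)}{-109 - 212} - 103} = \sqrt{2 \left(-212\right) \frac{1}{-109 - 212} - 103} = \sqrt{2 \left(-212\right) \frac{1}{-321} - 103} = \sqrt{2 \left(-212\right) \left(- \frac{1}{321}\right) - 103} = \sqrt{\frac{424}{321} - 103} = \sqrt{- \frac{32639}{321}} = \frac{i \sqrt{10477119}}{321}$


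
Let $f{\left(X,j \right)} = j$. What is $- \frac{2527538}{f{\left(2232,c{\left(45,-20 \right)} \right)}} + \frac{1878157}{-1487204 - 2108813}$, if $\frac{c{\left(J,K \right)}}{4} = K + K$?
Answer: $\frac{4544384555513}{287681360} \approx 15797.0$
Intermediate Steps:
$c{\left(J,K \right)} = 8 K$ ($c{\left(J,K \right)} = 4 \left(K + K\right) = 4 \cdot 2 K = 8 K$)
$- \frac{2527538}{f{\left(2232,c{\left(45,-20 \right)} \right)}} + \frac{1878157}{-1487204 - 2108813} = - \frac{2527538}{8 \left(-20\right)} + \frac{1878157}{-1487204 - 2108813} = - \frac{2527538}{-160} + \frac{1878157}{-3596017} = \left(-2527538\right) \left(- \frac{1}{160}\right) + 1878157 \left(- \frac{1}{3596017}\right) = \frac{1263769}{80} - \frac{1878157}{3596017} = \frac{4544384555513}{287681360}$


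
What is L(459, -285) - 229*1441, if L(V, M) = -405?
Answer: -330394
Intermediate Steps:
L(459, -285) - 229*1441 = -405 - 229*1441 = -405 - 1*329989 = -405 - 329989 = -330394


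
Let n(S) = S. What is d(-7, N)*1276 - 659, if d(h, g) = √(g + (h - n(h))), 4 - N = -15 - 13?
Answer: -659 + 5104*√2 ≈ 6559.1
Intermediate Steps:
N = 32 (N = 4 - (-15 - 13) = 4 - 1*(-28) = 4 + 28 = 32)
d(h, g) = √g (d(h, g) = √(g + (h - h)) = √(g + 0) = √g)
d(-7, N)*1276 - 659 = √32*1276 - 659 = (4*√2)*1276 - 659 = 5104*√2 - 659 = -659 + 5104*√2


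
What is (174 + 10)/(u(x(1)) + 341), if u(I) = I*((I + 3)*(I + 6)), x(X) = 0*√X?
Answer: 184/341 ≈ 0.53959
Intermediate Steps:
x(X) = 0
u(I) = I*(3 + I)*(6 + I) (u(I) = I*((3 + I)*(6 + I)) = I*(3 + I)*(6 + I))
(174 + 10)/(u(x(1)) + 341) = (174 + 10)/(0*(18 + 0² + 9*0) + 341) = 184/(0*(18 + 0 + 0) + 341) = 184/(0*18 + 341) = 184/(0 + 341) = 184/341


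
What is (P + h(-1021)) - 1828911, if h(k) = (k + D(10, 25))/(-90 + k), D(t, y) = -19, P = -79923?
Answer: -2120713534/1111 ≈ -1.9088e+6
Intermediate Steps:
h(k) = (-19 + k)/(-90 + k) (h(k) = (k - 19)/(-90 + k) = (-19 + k)/(-90 + k))
(P + h(-1021)) - 1828911 = (-79923 + (-19 - 1021)/(-90 - 1021)) - 1828911 = (-79923 - 1040/(-1111)) - 1828911 = (-79923 - 1/1111*(-1040)) - 1828911 = (-79923 + 1040/1111) - 1828911 = -88793413/1111 - 1828911 = -2120713534/1111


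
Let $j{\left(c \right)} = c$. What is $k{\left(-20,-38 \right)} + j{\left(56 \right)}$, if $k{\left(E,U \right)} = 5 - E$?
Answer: $81$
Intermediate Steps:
$k{\left(-20,-38 \right)} + j{\left(56 \right)} = \left(5 - -20\right) + 56 = \left(5 + 20\right) + 56 = 25 + 56 = 81$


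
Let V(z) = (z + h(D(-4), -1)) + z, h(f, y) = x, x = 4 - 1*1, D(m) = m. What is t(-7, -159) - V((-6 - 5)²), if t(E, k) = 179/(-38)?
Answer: -9489/38 ≈ -249.71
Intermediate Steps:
x = 3 (x = 4 - 1 = 3)
h(f, y) = 3
V(z) = 3 + 2*z (V(z) = (z + 3) + z = (3 + z) + z = 3 + 2*z)
t(E, k) = -179/38 (t(E, k) = 179*(-1/38) = -179/38)
t(-7, -159) - V((-6 - 5)²) = -179/38 - (3 + 2*(-6 - 5)²) = -179/38 - (3 + 2*(-11)²) = -179/38 - (3 + 2*121) = -179/38 - (3 + 242) = -179/38 - 1*245 = -179/38 - 245 = -9489/38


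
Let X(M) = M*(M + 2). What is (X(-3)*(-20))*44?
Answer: -2640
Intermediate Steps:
X(M) = M*(2 + M)
(X(-3)*(-20))*44 = (-3*(2 - 3)*(-20))*44 = (-3*(-1)*(-20))*44 = (3*(-20))*44 = -60*44 = -2640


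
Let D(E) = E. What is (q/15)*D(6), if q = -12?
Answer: -24/5 ≈ -4.8000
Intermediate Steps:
(q/15)*D(6) = -12/15*6 = -12*1/15*6 = -⅘*6 = -24/5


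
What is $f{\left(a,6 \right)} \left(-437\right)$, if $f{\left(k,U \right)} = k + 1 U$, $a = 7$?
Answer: $-5681$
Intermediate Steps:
$f{\left(k,U \right)} = U + k$ ($f{\left(k,U \right)} = k + U = U + k$)
$f{\left(a,6 \right)} \left(-437\right) = \left(6 + 7\right) \left(-437\right) = 13 \left(-437\right) = -5681$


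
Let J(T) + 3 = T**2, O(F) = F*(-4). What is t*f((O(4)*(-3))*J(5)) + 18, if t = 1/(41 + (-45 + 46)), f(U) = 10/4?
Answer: 1517/84 ≈ 18.060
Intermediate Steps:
O(F) = -4*F
J(T) = -3 + T**2
f(U) = 5/2 (f(U) = 10*(1/4) = 5/2)
t = 1/42 (t = 1/(41 + 1) = 1/42 ≈ 0.023810)
t*f((O(4)*(-3))*J(5)) + 18 = (1/42)*(5/2) + 18 = 5/84 + 18 = 1517/84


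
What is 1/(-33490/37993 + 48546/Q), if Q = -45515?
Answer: -1729251395/3368705528 ≈ -0.51333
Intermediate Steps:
1/(-33490/37993 + 48546/Q) = 1/(-33490/37993 + 48546/(-45515)) = 1/(-33490*1/37993 + 48546*(-1/45515)) = 1/(-33490/37993 - 48546/45515) = 1/(-3368705528/1729251395) = -1729251395/3368705528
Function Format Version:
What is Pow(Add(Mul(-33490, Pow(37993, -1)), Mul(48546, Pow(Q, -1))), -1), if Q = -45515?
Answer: Rational(-1729251395, 3368705528) ≈ -0.51333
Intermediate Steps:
Pow(Add(Mul(-33490, Pow(37993, -1)), Mul(48546, Pow(Q, -1))), -1) = Pow(Add(Mul(-33490, Pow(37993, -1)), Mul(48546, Pow(-45515, -1))), -1) = Pow(Add(Mul(-33490, Rational(1, 37993)), Mul(48546, Rational(-1, 45515))), -1) = Pow(Add(Rational(-33490, 37993), Rational(-48546, 45515)), -1) = Pow(Rational(-3368705528, 1729251395), -1) = Rational(-1729251395, 3368705528)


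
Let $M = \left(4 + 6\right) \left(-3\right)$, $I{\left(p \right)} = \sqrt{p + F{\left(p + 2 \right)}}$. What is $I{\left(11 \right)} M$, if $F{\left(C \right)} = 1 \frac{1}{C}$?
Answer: $- \frac{360 \sqrt{13}}{13} \approx -99.846$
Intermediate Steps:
$F{\left(C \right)} = \frac{1}{C}$
$I{\left(p \right)} = \sqrt{p + \frac{1}{2 + p}}$ ($I{\left(p \right)} = \sqrt{p + \frac{1}{p + 2}} = \sqrt{p + \frac{1}{2 + p}}$)
$M = -30$ ($M = 10 \left(-3\right) = -30$)
$I{\left(11 \right)} M = \sqrt{\frac{1 + 11 \left(2 + 11\right)}{2 + 11}} \left(-30\right) = \sqrt{\frac{1 + 11 \cdot 13}{13}} \left(-30\right) = \sqrt{\frac{1 + 143}{13}} \left(-30\right) = \sqrt{\frac{1}{13} \cdot 144} \left(-30\right) = \sqrt{\frac{144}{13}} \left(-30\right) = \frac{12 \sqrt{13}}{13} \left(-30\right) = - \frac{360 \sqrt{13}}{13}$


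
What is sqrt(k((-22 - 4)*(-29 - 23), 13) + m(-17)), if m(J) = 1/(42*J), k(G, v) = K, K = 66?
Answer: sqrt(33645822)/714 ≈ 8.1239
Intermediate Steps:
k(G, v) = 66
m(J) = 1/(42*J)
sqrt(k((-22 - 4)*(-29 - 23), 13) + m(-17)) = sqrt(66 + (1/42)/(-17)) = sqrt(66 + (1/42)*(-1/17)) = sqrt(66 - 1/714) = sqrt(47123/714) = sqrt(33645822)/714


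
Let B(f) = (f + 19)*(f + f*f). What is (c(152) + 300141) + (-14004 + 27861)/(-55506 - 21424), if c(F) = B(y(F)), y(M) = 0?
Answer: 23089833273/76930 ≈ 3.0014e+5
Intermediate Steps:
B(f) = (19 + f)*(f + f**2)
c(F) = 0 (c(F) = 0*(19 + 0**2 + 20*0) = 0*(19 + 0 + 0) = 0*19 = 0)
(c(152) + 300141) + (-14004 + 27861)/(-55506 - 21424) = (0 + 300141) + (-14004 + 27861)/(-55506 - 21424) = 300141 + 13857/(-76930) = 300141 + 13857*(-1/76930) = 300141 - 13857/76930 = 23089833273/76930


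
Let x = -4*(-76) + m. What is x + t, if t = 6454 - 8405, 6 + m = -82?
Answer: -1735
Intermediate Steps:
m = -88 (m = -6 - 82 = -88)
t = -1951
x = 216 (x = -4*(-76) - 88 = 304 - 88 = 216)
x + t = 216 - 1951 = -1735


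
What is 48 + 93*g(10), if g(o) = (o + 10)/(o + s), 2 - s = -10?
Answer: 1458/11 ≈ 132.55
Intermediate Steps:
s = 12 (s = 2 - 1*(-10) = 2 + 10 = 12)
g(o) = (10 + o)/(12 + o) (g(o) = (o + 10)/(o + 12) = (10 + o)/(12 + o))
48 + 93*g(10) = 48 + 93*((10 + 10)/(12 + 10)) = 48 + 93*(20/22) = 48 + 93*((1/22)*20) = 48 + 93*(10/11) = 48 + 930/11 = 1458/11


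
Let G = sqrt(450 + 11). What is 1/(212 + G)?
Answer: 212/44483 - sqrt(461)/44483 ≈ 0.0042832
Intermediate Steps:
G = sqrt(461) ≈ 21.471
1/(212 + G) = 1/(212 + sqrt(461))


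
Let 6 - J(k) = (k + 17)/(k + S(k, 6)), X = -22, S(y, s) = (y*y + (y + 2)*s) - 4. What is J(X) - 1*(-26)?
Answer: 10821/338 ≈ 32.015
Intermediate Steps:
S(y, s) = -4 + y² + s*(2 + y) (S(y, s) = (y² + (2 + y)*s) - 4 = (y² + s*(2 + y)) - 4 = -4 + y² + s*(2 + y))
J(k) = 6 - (17 + k)/(8 + k² + 7*k) (J(k) = 6 - (k + 17)/(k + (-4 + k² + 2*6 + 6*k)) = 6 - (17 + k)/(k + (-4 + k² + 12 + 6*k)) = 6 - (17 + k)/(k + (8 + k² + 6*k)) = 6 - (17 + k)/(8 + k² + 7*k))
J(X) - 1*(-26) = (31 + 6*(-22)² + 41*(-22))/(8 + (-22)² + 7*(-22)) - 1*(-26) = (31 + 6*484 - 902)/(8 + 484 - 154) + 26 = (31 + 2904 - 902)/338 + 26 = (1/338)*2033 + 26 = 2033/338 + 26 = 10821/338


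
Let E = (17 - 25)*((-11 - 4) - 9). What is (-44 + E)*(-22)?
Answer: -3256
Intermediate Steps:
E = 192 (E = -8*(-15 - 9) = -8*(-24) = 192)
(-44 + E)*(-22) = (-44 + 192)*(-22) = 148*(-22) = -3256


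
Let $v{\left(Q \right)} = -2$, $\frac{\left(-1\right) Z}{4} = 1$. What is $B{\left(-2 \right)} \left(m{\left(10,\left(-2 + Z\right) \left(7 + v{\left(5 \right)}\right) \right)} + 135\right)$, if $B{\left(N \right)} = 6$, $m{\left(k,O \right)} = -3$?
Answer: $792$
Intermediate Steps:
$Z = -4$ ($Z = \left(-4\right) 1 = -4$)
$B{\left(-2 \right)} \left(m{\left(10,\left(-2 + Z\right) \left(7 + v{\left(5 \right)}\right) \right)} + 135\right) = 6 \left(-3 + 135\right) = 6 \cdot 132 = 792$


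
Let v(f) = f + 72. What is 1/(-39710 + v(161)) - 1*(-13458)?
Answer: 531281465/39477 ≈ 13458.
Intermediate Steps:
v(f) = 72 + f
1/(-39710 + v(161)) - 1*(-13458) = 1/(-39710 + (72 + 161)) - 1*(-13458) = 1/(-39710 + 233) + 13458 = 1/(-39477) + 13458 = -1/39477 + 13458 = 531281465/39477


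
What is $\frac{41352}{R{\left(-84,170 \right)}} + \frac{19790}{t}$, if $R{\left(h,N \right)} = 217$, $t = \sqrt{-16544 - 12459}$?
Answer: $\frac{41352}{217} - \frac{19790 i \sqrt{29003}}{29003} \approx 190.56 - 116.2 i$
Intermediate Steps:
$t = i \sqrt{29003}$ ($t = \sqrt{-29003} = i \sqrt{29003} \approx 170.3 i$)
$\frac{41352}{R{\left(-84,170 \right)}} + \frac{19790}{t} = \frac{41352}{217} + \frac{19790}{i \sqrt{29003}} = 41352 \cdot \frac{1}{217} + 19790 \left(- \frac{i \sqrt{29003}}{29003}\right) = \frac{41352}{217} - \frac{19790 i \sqrt{29003}}{29003}$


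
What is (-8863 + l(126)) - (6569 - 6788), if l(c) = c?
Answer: -8518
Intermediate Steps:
(-8863 + l(126)) - (6569 - 6788) = (-8863 + 126) - (6569 - 6788) = -8737 - 1*(-219) = -8737 + 219 = -8518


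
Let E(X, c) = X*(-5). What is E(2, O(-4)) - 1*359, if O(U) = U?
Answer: -369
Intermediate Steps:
E(X, c) = -5*X
E(2, O(-4)) - 1*359 = -5*2 - 1*359 = -10 - 359 = -369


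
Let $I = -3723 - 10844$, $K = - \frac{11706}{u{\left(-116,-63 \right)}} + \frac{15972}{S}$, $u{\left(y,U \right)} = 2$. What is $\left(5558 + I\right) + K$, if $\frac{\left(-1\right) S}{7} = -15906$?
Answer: $- \frac{25071952}{1687} \approx -14862.0$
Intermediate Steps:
$S = 111342$ ($S = \left(-7\right) \left(-15906\right) = 111342$)
$K = - \frac{9873769}{1687}$ ($K = - \frac{11706}{2} + \frac{15972}{111342} = \left(-11706\right) \frac{1}{2} + 15972 \cdot \frac{1}{111342} = -5853 + \frac{242}{1687} = - \frac{9873769}{1687} \approx -5852.9$)
$I = -14567$ ($I = -3723 - 10844 = -14567$)
$\left(5558 + I\right) + K = \left(5558 - 14567\right) - \frac{9873769}{1687} = -9009 - \frac{9873769}{1687} = - \frac{25071952}{1687}$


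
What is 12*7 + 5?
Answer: 89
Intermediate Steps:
12*7 + 5 = 84 + 5 = 89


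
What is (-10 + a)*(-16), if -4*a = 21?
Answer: 244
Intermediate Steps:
a = -21/4 (a = -¼*21 = -21/4 ≈ -5.2500)
(-10 + a)*(-16) = (-10 - 21/4)*(-16) = -61/4*(-16) = 244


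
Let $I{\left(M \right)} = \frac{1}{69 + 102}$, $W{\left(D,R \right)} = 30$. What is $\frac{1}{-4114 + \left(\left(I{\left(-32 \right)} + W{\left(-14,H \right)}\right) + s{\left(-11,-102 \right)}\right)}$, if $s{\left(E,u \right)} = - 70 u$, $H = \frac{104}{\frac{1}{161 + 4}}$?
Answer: $\frac{171}{522577} \approx 0.00032722$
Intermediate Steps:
$H = 17160$ ($H = \frac{104}{\frac{1}{165}} = 104 \frac{1}{\frac{1}{165}} = 104 \cdot 165 = 17160$)
$I{\left(M \right)} = \frac{1}{171}$
$\frac{1}{-4114 + \left(\left(I{\left(-32 \right)} + W{\left(-14,H \right)}\right) + s{\left(-11,-102 \right)}\right)} = \frac{1}{-4114 + \left(\left(\frac{1}{171} + 30\right) - -7140\right)} = \frac{1}{-4114 + \left(\frac{5131}{171} + 7140\right)} = \frac{1}{-4114 + \frac{1226071}{171}} = \frac{1}{\frac{522577}{171}} = \frac{171}{522577}$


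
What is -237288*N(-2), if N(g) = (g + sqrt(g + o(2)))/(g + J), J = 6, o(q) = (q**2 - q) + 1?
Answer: 59322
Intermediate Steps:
o(q) = 1 + q**2 - q
N(g) = (g + sqrt(3 + g))/(6 + g) (N(g) = (g + sqrt(g + (1 + 2**2 - 1*2)))/(g + 6) = (g + sqrt(g + (1 + 4 - 2)))/(6 + g) = (g + sqrt(g + 3))/(6 + g) = (g + sqrt(3 + g))/(6 + g))
-237288*N(-2) = -237288*(-2 + sqrt(3 - 2))/(6 - 2) = -237288*(-2 + sqrt(1))/4 = -59322*(-2 + 1) = -59322*(-1) = -237288*(-1/4) = 59322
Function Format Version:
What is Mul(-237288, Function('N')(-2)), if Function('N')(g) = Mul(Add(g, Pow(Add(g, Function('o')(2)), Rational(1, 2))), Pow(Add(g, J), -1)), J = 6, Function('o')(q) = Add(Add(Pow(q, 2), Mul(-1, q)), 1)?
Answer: 59322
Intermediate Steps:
Function('o')(q) = Add(1, Pow(q, 2), Mul(-1, q))
Function('N')(g) = Mul(Pow(Add(6, g), -1), Add(g, Pow(Add(3, g), Rational(1, 2)))) (Function('N')(g) = Mul(Add(g, Pow(Add(g, Add(1, Pow(2, 2), Mul(-1, 2))), Rational(1, 2))), Pow(Add(g, 6), -1)) = Mul(Add(g, Pow(Add(g, Add(1, 4, -2)), Rational(1, 2))), Pow(Add(6, g), -1)) = Mul(Add(g, Pow(Add(g, 3), Rational(1, 2))), Pow(Add(6, g), -1)) = Mul(Add(g, Pow(Add(3, g), Rational(1, 2))), Pow(Add(6, g), -1)) = Mul(Pow(Add(6, g), -1), Add(g, Pow(Add(3, g), Rational(1, 2)))))
Mul(-237288, Function('N')(-2)) = Mul(-237288, Mul(Pow(Add(6, -2), -1), Add(-2, Pow(Add(3, -2), Rational(1, 2))))) = Mul(-237288, Mul(Pow(4, -1), Add(-2, Pow(1, Rational(1, 2))))) = Mul(-237288, Mul(Rational(1, 4), Add(-2, 1))) = Mul(-237288, Mul(Rational(1, 4), -1)) = Mul(-237288, Rational(-1, 4)) = 59322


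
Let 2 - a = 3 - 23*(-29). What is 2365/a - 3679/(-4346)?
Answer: -3910359/1451564 ≈ -2.6939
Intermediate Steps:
a = -668 (a = 2 - (3 - 23*(-29)) = 2 - (3 + 667) = 2 - 1*670 = 2 - 670 = -668)
2365/a - 3679/(-4346) = 2365/(-668) - 3679/(-4346) = 2365*(-1/668) - 3679*(-1/4346) = -2365/668 + 3679/4346 = -3910359/1451564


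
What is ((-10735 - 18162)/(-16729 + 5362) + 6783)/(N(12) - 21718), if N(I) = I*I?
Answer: -38565629/122615829 ≈ -0.31452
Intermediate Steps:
N(I) = I²
((-10735 - 18162)/(-16729 + 5362) + 6783)/(N(12) - 21718) = ((-10735 - 18162)/(-16729 + 5362) + 6783)/(12² - 21718) = (-28897/(-11367) + 6783)/(144 - 21718) = (-28897*(-1/11367) + 6783)/(-21574) = (28897/11367 + 6783)*(-1/21574) = (77131258/11367)*(-1/21574) = -38565629/122615829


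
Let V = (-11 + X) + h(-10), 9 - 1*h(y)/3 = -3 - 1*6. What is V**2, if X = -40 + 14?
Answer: 289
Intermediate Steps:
h(y) = 54 (h(y) = 27 - 3*(-3 - 1*6) = 27 - 3*(-3 - 6) = 27 - 3*(-9) = 27 + 27 = 54)
X = -26
V = 17 (V = (-11 - 26) + 54 = -37 + 54 = 17)
V**2 = 17**2 = 289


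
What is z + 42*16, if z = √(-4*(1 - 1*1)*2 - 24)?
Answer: 672 + 2*I*√6 ≈ 672.0 + 4.899*I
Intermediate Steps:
z = 2*I*√6 (z = √(-4*(1 - 1)*2 - 24) = √(-4*0*2 - 24) = √(0*2 - 24) = √(0 - 24) = √(-24) = 2*I*√6 ≈ 4.899*I)
z + 42*16 = 2*I*√6 + 42*16 = 2*I*√6 + 672 = 672 + 2*I*√6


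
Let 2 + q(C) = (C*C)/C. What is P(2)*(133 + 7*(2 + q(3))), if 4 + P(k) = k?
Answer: -308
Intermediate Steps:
P(k) = -4 + k
q(C) = -2 + C (q(C) = -2 + (C*C)/C = -2 + C²/C = -2 + C)
P(2)*(133 + 7*(2 + q(3))) = (-4 + 2)*(133 + 7*(2 + (-2 + 3))) = -2*(133 + 7*(2 + 1)) = -2*(133 + 7*3) = -2*(133 + 21) = -2*154 = -308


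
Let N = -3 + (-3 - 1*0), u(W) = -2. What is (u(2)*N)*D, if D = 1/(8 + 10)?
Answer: ⅔ ≈ 0.66667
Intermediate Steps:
D = 1/18 ≈ 0.055556
N = -6 (N = -3 + (-3 + 0) = -3 - 3 = -6)
(u(2)*N)*D = -2*(-6)*(1/18) = 12*(1/18) = ⅔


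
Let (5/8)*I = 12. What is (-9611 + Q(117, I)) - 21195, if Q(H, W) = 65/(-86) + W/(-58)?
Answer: -384164373/12470 ≈ -30807.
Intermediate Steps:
I = 96/5 (I = (8/5)*12 = 96/5 ≈ 19.200)
Q(H, W) = -65/86 - W/58 (Q(H, W) = 65*(-1/86) + W*(-1/58) = -65/86 - W/58)
(-9611 + Q(117, I)) - 21195 = (-9611 + (-65/86 - 1/58*96/5)) - 21195 = (-9611 + (-65/86 - 48/145)) - 21195 = (-9611 - 13553/12470) - 21195 = -119862723/12470 - 21195 = -384164373/12470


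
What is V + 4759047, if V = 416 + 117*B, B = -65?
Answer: 4751858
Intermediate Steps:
V = -7189 (V = 416 + 117*(-65) = 416 - 7605 = -7189)
V + 4759047 = -7189 + 4759047 = 4751858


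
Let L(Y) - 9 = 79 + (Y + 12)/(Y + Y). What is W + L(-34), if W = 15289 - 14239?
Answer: 38703/34 ≈ 1138.3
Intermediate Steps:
L(Y) = 88 + (12 + Y)/(2*Y) (L(Y) = 9 + (79 + (Y + 12)/(Y + Y)) = 9 + (79 + (12 + Y)/((2*Y))) = 9 + (79 + (12 + Y)*(1/(2*Y))) = 9 + (79 + (12 + Y)/(2*Y)) = 88 + (12 + Y)/(2*Y))
W = 1050
W + L(-34) = 1050 + (177/2 + 6/(-34)) = 1050 + (177/2 + 6*(-1/34)) = 1050 + (177/2 - 3/17) = 1050 + 3003/34 = 38703/34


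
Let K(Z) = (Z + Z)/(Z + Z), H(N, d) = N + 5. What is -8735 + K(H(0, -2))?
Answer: -8734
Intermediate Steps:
H(N, d) = 5 + N
K(Z) = 1 (K(Z) = (2*Z)/((2*Z)) = (2*Z)*(1/(2*Z)) = 1)
-8735 + K(H(0, -2)) = -8735 + 1 = -8734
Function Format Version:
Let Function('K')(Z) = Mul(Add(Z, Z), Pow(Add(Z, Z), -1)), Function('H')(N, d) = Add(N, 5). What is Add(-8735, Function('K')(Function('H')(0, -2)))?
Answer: -8734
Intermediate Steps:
Function('H')(N, d) = Add(5, N)
Function('K')(Z) = 1 (Function('K')(Z) = Mul(Mul(2, Z), Pow(Mul(2, Z), -1)) = Mul(Mul(2, Z), Mul(Rational(1, 2), Pow(Z, -1))) = 1)
Add(-8735, Function('K')(Function('H')(0, -2))) = Add(-8735, 1) = -8734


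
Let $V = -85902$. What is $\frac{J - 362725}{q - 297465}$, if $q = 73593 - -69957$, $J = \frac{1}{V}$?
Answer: $\frac{31158802951}{13221606330} \approx 2.3567$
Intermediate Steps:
$J = - \frac{1}{85902}$ ($J = \frac{1}{-85902} = - \frac{1}{85902} \approx -1.1641 \cdot 10^{-5}$)
$q = 143550$ ($q = 73593 + 69957 = 143550$)
$\frac{J - 362725}{q - 297465} = \frac{- \frac{1}{85902} - 362725}{143550 - 297465} = - \frac{31158802951}{85902 \left(-153915\right)} = \left(- \frac{31158802951}{85902}\right) \left(- \frac{1}{153915}\right) = \frac{31158802951}{13221606330}$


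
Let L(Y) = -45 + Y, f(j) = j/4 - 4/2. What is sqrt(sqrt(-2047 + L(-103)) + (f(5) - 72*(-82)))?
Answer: sqrt(23613 + 4*I*sqrt(2195))/2 ≈ 76.833 + 0.30489*I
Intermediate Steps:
f(j) = -2 + j/4 (f(j) = j*(1/4) - 4*1/2 = j/4 - 2 = -2 + j/4)
sqrt(sqrt(-2047 + L(-103)) + (f(5) - 72*(-82))) = sqrt(sqrt(-2047 + (-45 - 103)) + ((-2 + (1/4)*5) - 72*(-82))) = sqrt(sqrt(-2047 - 148) + ((-2 + 5/4) + 5904)) = sqrt(sqrt(-2195) + (-3/4 + 5904)) = sqrt(I*sqrt(2195) + 23613/4) = sqrt(23613/4 + I*sqrt(2195))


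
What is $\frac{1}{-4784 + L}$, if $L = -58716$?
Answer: $- \frac{1}{63500} \approx -1.5748 \cdot 10^{-5}$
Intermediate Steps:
$\frac{1}{-4784 + L} = \frac{1}{-4784 - 58716} = \frac{1}{-63500} = - \frac{1}{63500}$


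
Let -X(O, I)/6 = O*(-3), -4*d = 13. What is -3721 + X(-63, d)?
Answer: -4855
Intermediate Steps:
d = -13/4 (d = -¼*13 = -13/4 ≈ -3.2500)
X(O, I) = 18*O (X(O, I) = -6*O*(-3) = -(-18)*O = 18*O)
-3721 + X(-63, d) = -3721 + 18*(-63) = -3721 - 1134 = -4855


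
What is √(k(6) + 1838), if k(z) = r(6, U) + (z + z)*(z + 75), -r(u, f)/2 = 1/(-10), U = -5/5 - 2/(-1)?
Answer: √70255/5 ≈ 53.011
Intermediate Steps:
U = 1 (U = -5*⅕ - 2*(-1) = -1 + 2 = 1)
r(u, f) = ⅕ (r(u, f) = -2/(-10) = -2*(-⅒) = ⅕)
k(z) = ⅕ + 2*z*(75 + z) (k(z) = ⅕ + (z + z)*(z + 75) = ⅕ + (2*z)*(75 + z) = ⅕ + 2*z*(75 + z))
√(k(6) + 1838) = √((⅕ + 2*6² + 150*6) + 1838) = √((⅕ + 2*36 + 900) + 1838) = √((⅕ + 72 + 900) + 1838) = √(4861/5 + 1838) = √(14051/5) = √70255/5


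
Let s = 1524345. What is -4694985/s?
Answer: -312999/101623 ≈ -3.0800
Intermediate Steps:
-4694985/s = -4694985/1524345 = -4694985*1/1524345 = -312999/101623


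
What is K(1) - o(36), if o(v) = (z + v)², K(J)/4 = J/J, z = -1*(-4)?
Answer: -1596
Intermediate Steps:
z = 4
K(J) = 4 (K(J) = 4*(J/J) = 4*1 = 4)
o(v) = (4 + v)²
K(1) - o(36) = 4 - (4 + 36)² = 4 - 1*40² = 4 - 1*1600 = 4 - 1600 = -1596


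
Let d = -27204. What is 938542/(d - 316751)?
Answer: -938542/343955 ≈ -2.7287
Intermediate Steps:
938542/(d - 316751) = 938542/(-27204 - 316751) = 938542/(-343955) = 938542*(-1/343955) = -938542/343955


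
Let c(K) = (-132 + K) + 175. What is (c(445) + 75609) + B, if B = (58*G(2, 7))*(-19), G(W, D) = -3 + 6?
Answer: 72791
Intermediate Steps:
G(W, D) = 3
c(K) = 43 + K
B = -3306 (B = (58*3)*(-19) = 174*(-19) = -3306)
(c(445) + 75609) + B = ((43 + 445) + 75609) - 3306 = (488 + 75609) - 3306 = 76097 - 3306 = 72791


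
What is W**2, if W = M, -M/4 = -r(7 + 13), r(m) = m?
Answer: 6400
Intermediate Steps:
M = 80 (M = -(-4)*(7 + 13) = -(-4)*20 = -4*(-20) = 80)
W = 80
W**2 = 80**2 = 6400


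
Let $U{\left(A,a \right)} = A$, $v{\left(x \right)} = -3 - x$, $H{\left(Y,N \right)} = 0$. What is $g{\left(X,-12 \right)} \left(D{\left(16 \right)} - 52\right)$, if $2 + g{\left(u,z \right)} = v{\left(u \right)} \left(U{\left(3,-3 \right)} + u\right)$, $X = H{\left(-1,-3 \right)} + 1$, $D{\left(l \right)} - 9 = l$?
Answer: $486$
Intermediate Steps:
$D{\left(l \right)} = 9 + l$
$X = 1$ ($X = 0 + 1 = 1$)
$g{\left(u,z \right)} = -2 + \left(-3 - u\right) \left(3 + u\right)$
$g{\left(X,-12 \right)} \left(D{\left(16 \right)} - 52\right) = \left(-11 - 1^{2} - 6\right) \left(\left(9 + 16\right) - 52\right) = \left(-11 - 1 - 6\right) \left(25 - 52\right) = \left(-11 - 1 - 6\right) \left(-27\right) = \left(-18\right) \left(-27\right) = 486$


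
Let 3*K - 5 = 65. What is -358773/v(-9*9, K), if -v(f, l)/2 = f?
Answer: -119591/54 ≈ -2214.6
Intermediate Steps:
K = 70/3 (K = 5/3 + (⅓)*65 = 5/3 + 65/3 = 70/3 ≈ 23.333)
v(f, l) = -2*f
-358773/v(-9*9, K) = -358773/((-(-18)*9)) = -358773/((-2*(-81))) = -358773/162 = -358773*1/162 = -119591/54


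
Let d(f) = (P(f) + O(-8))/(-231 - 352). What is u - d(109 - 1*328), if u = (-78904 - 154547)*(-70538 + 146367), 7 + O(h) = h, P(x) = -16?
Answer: -10320473477488/583 ≈ -1.7702e+10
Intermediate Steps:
O(h) = -7 + h
d(f) = 31/583 (d(f) = (-16 + (-7 - 8))/(-231 - 352) = (-16 - 15)/(-583) = -31*(-1/583) = 31/583)
u = -17702355879 (u = -233451*75829 = -17702355879)
u - d(109 - 1*328) = -17702355879 - 1*31/583 = -17702355879 - 31/583 = -10320473477488/583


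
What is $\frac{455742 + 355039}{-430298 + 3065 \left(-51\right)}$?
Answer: $- \frac{810781}{586613} \approx -1.3821$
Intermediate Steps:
$\frac{455742 + 355039}{-430298 + 3065 \left(-51\right)} = \frac{810781}{-430298 - 156315} = \frac{810781}{-586613} = 810781 \left(- \frac{1}{586613}\right) = - \frac{810781}{586613}$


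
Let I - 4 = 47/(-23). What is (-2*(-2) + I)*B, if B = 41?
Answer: 5617/23 ≈ 244.22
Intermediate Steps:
I = 45/23 (I = 4 + 47/(-23) = 4 + 47*(-1/23) = 4 - 47/23 = 45/23 ≈ 1.9565)
(-2*(-2) + I)*B = (-2*(-2) + 45/23)*41 = (4 + 45/23)*41 = (137/23)*41 = 5617/23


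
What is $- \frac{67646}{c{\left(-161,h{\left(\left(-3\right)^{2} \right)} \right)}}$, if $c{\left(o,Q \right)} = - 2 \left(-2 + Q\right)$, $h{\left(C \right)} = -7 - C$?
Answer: $- \frac{33823}{18} \approx -1879.1$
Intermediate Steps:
$c{\left(o,Q \right)} = 4 - 2 Q$
$- \frac{67646}{c{\left(-161,h{\left(\left(-3\right)^{2} \right)} \right)}} = - \frac{67646}{4 - 2 \left(-7 - \left(-3\right)^{2}\right)} = - \frac{67646}{4 - 2 \left(-7 - 9\right)} = - \frac{67646}{4 - -32} = - \frac{67646}{4 + 32} = - \frac{67646}{36} = \left(-67646\right) \frac{1}{36} = - \frac{33823}{18}$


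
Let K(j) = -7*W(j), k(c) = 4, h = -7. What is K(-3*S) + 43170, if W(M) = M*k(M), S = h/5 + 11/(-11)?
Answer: 214842/5 ≈ 42968.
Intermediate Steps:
S = -12/5 (S = -7/5 + 11/(-11) = -7*⅕ + 11*(-1/11) = -7/5 - 1 = -12/5 ≈ -2.4000)
W(M) = 4*M (W(M) = M*4 = 4*M)
K(j) = -28*j
K(-3*S) + 43170 = -(-84)*(-12)/5 + 43170 = -28*36/5 + 43170 = -1008/5 + 43170 = 214842/5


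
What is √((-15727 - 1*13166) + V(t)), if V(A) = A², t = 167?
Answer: 2*I*√251 ≈ 31.686*I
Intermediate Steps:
√((-15727 - 1*13166) + V(t)) = √((-15727 - 1*13166) + 167²) = √((-15727 - 13166) + 27889) = √(-28893 + 27889) = √(-1004) = 2*I*√251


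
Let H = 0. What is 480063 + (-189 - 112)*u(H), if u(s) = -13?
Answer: 483976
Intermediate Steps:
480063 + (-189 - 112)*u(H) = 480063 + (-189 - 112)*(-13) = 480063 - 301*(-13) = 480063 + 3913 = 483976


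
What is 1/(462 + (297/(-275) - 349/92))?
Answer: 2300/1051391 ≈ 0.0021876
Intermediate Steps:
1/(462 + (297/(-275) - 349/92)) = 1/(462 + (297*(-1/275) - 349*1/92)) = 1/(462 + (-27/25 - 349/92)) = 1/(462 - 11209/2300) = 1/(1051391/2300) = 2300/1051391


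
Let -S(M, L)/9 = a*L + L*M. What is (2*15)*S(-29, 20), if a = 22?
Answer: 37800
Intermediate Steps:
S(M, L) = -198*L - 9*L*M (S(M, L) = -9*(22*L + L*M) = -198*L - 9*L*M)
(2*15)*S(-29, 20) = (2*15)*(-9*20*(22 - 29)) = 30*(-9*20*(-7)) = 30*1260 = 37800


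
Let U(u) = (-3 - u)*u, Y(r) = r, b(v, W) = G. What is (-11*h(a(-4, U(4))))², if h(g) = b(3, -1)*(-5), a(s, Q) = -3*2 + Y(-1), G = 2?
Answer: 12100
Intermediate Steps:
b(v, W) = 2
U(u) = u*(-3 - u)
a(s, Q) = -7 (a(s, Q) = -3*2 - 1 = -6 - 1 = -7)
h(g) = -10 (h(g) = 2*(-5) = -10)
(-11*h(a(-4, U(4))))² = (-11*(-10))² = 110² = 12100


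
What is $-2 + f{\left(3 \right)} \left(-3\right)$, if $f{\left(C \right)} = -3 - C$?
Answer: $16$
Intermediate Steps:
$-2 + f{\left(3 \right)} \left(-3\right) = -2 + \left(-3 - 3\right) \left(-3\right) = -2 - -18 = -2 + 18 = 16$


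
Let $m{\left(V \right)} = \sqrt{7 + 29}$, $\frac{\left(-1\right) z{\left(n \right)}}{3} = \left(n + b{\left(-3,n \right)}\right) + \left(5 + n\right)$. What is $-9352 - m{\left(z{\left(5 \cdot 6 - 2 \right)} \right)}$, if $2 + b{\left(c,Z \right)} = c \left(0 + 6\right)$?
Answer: $-9358$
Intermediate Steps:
$b{\left(c,Z \right)} = -2 + 6 c$ ($b{\left(c,Z \right)} = -2 + c \left(0 + 6\right) = -2 + c 6 = -2 + 6 c$)
$z{\left(n \right)} = 45 - 6 n$ ($z{\left(n \right)} = - 3 \left(\left(n + \left(-2 + 6 \left(-3\right)\right)\right) + \left(5 + n\right)\right) = - 3 \left(\left(n - 20\right) + \left(5 + n\right)\right) = - 3 \left(\left(-20 + n\right) + \left(5 + n\right)\right) = - 3 \left(-15 + 2 n\right) = 45 - 6 n$)
$m{\left(V \right)} = 6$ ($m{\left(V \right)} = \sqrt{36} = 6$)
$-9352 - m{\left(z{\left(5 \cdot 6 - 2 \right)} \right)} = -9352 - 6 = -9358$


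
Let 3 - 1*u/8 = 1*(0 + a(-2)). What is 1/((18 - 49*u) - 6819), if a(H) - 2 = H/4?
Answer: -1/7389 ≈ -0.00013534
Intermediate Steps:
a(H) = 2 + H/4
u = 12 (u = 24 - 8*(0 + (2 + (¼)*(-2))) = 24 - 8*(0 + (2 - ½)) = 24 - 8*(0 + 3/2) = 24 - 8*3/2 = 24 - 12 = 12)
1/((18 - 49*u) - 6819) = 1/((18 - 49*12) - 6819) = 1/((18 - 588) - 6819) = 1/(-570 - 6819) = 1/(-7389) = -1/7389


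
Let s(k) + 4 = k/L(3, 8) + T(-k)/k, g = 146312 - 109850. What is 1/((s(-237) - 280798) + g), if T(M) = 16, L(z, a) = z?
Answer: -237/57927319 ≈ -4.0913e-6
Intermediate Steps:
g = 36462
s(k) = -4 + 16/k + k/3 (s(k) = -4 + (k/3 + 16/k) = -4 + (16/k + k/3) = -4 + 16/k + k/3)
1/((s(-237) - 280798) + g) = 1/(((-4 + 16/(-237) + (⅓)*(-237)) - 280798) + 36462) = 1/(((-4 + 16*(-1/237) - 79) - 280798) + 36462) = 1/(((-4 - 16/237 - 79) - 280798) + 36462) = 1/((-19687/237 - 280798) + 36462) = 1/(-66568813/237 + 36462) = 1/(-57927319/237) = -237/57927319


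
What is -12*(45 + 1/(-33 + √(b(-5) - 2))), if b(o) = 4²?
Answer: -580104/1075 + 12*√14/1075 ≈ -539.59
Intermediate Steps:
b(o) = 16
-12*(45 + 1/(-33 + √(b(-5) - 2))) = -12*(45 + 1/(-33 + √(16 - 2))) = -12*(45 + 1/(-33 + √14)) = -540 - 12/(-33 + √14)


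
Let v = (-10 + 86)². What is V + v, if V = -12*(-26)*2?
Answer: 6400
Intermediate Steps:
v = 5776 (v = 76² = 5776)
V = 624 (V = 312*2 = 624)
V + v = 624 + 5776 = 6400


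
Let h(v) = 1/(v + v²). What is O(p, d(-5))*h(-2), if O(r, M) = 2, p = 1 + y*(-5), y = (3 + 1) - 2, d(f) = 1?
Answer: 1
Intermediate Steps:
y = 2 (y = 4 - 2 = 2)
p = -9 (p = 1 + 2*(-5) = 1 - 10 = -9)
O(p, d(-5))*h(-2) = 2*(1/((-2)*(1 - 2))) = 2*(-½/(-1)) = 2*(-½*(-1)) = 2*(½) = 1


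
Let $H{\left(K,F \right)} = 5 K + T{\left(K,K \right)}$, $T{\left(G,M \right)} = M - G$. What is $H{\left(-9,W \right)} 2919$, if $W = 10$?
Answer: $-131355$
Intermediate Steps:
$H{\left(K,F \right)} = 5 K$ ($H{\left(K,F \right)} = 5 K + \left(K - K\right) = 5 K + 0 = 5 K$)
$H{\left(-9,W \right)} 2919 = 5 \left(-9\right) 2919 = \left(-45\right) 2919 = -131355$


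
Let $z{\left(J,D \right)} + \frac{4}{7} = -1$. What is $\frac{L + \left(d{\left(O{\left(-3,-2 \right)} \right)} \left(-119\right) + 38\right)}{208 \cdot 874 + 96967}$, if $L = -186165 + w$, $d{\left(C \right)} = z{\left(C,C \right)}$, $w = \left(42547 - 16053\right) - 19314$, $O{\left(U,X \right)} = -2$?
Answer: $- \frac{4360}{6799} \approx -0.64127$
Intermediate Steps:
$z{\left(J,D \right)} = - \frac{11}{7}$ ($z{\left(J,D \right)} = - \frac{4}{7} - 1 = - \frac{11}{7}$)
$w = 7180$ ($w = 26494 - 19314 = 7180$)
$d{\left(C \right)} = - \frac{11}{7}$
$L = -178985$ ($L = -186165 + 7180 = -178985$)
$\frac{L + \left(d{\left(O{\left(-3,-2 \right)} \right)} \left(-119\right) + 38\right)}{208 \cdot 874 + 96967} = \frac{-178985 + \left(\left(- \frac{11}{7}\right) \left(-119\right) + 38\right)}{208 \cdot 874 + 96967} = \frac{-178985 + \left(187 + 38\right)}{181792 + 96967} = \frac{-178985 + 225}{278759} = \left(-178760\right) \frac{1}{278759} = - \frac{4360}{6799}$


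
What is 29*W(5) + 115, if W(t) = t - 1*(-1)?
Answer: 289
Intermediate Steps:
W(t) = 1 + t (W(t) = t + 1 = 1 + t)
29*W(5) + 115 = 29*(1 + 5) + 115 = 29*6 + 115 = 174 + 115 = 289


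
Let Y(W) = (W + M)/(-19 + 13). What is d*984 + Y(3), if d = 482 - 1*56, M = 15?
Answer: 419181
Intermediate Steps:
Y(W) = -5/2 - W/6 (Y(W) = (W + 15)/(-19 + 13) = (15 + W)/(-6) = (15 + W)*(-⅙) = -5/2 - W/6)
d = 426 (d = 482 - 56 = 426)
d*984 + Y(3) = 426*984 + (-5/2 - ⅙*3) = 419184 + (-5/2 - ½) = 419184 - 3 = 419181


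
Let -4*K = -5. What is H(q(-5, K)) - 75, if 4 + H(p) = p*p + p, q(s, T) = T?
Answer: -1219/16 ≈ -76.188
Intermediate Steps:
K = 5/4 (K = -¼*(-5) = 5/4 ≈ 1.2500)
H(p) = -4 + p + p² (H(p) = -4 + (p*p + p) = -4 + (p² + p) = -4 + (p + p²) = -4 + p + p²)
H(q(-5, K)) - 75 = (-4 + 5/4 + (5/4)²) - 75 = (-4 + 5/4 + 25/16) - 75 = -19/16 - 75 = -1219/16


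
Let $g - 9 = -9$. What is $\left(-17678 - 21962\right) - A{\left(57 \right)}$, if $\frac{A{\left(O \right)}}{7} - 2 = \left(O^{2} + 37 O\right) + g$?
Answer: $-77160$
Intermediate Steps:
$g = 0$ ($g = 9 - 9 = 0$)
$A{\left(O \right)} = 14 + 7 O^{2} + 259 O$ ($A{\left(O \right)} = 14 + 7 \left(\left(O^{2} + 37 O\right) + 0\right) = 14 + 7 \left(O^{2} + 37 O\right) = 14 + \left(7 O^{2} + 259 O\right) = 14 + 7 O^{2} + 259 O$)
$\left(-17678 - 21962\right) - A{\left(57 \right)} = \left(-17678 - 21962\right) - \left(14 + 7 \cdot 57^{2} + 259 \cdot 57\right) = \left(-17678 - 21962\right) - \left(14 + 7 \cdot 3249 + 14763\right) = -39640 - \left(14 + 22743 + 14763\right) = -39640 - 37520 = -77160$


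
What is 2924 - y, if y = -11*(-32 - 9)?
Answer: 2473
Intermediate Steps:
y = 451 (y = -11*(-41) = 451)
2924 - y = 2924 - 1*451 = 2924 - 451 = 2473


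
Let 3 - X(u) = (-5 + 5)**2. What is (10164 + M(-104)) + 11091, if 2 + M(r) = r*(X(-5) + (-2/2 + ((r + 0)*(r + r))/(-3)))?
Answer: 2312863/3 ≈ 7.7095e+5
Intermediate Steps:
X(u) = 3 (X(u) = 3 - (-5 + 5)**2 = 3 - 1*0**2 = 3 - 1*0 = 3 + 0 = 3)
M(r) = -2 + r*(2 - 2*r**2/3) (M(r) = -2 + r*(3 + (-2/2 + ((r + 0)*(r + r))/(-3))) = -2 + r*(3 + (-2*1/2 + (r*(2*r))*(-1/3))) = -2 + r*(3 + (-1 + (2*r**2)*(-1/3))) = -2 + r*(3 + (-1 - 2*r**2/3)) = -2 + r*(2 - 2*r**2/3))
(10164 + M(-104)) + 11091 = (10164 + (-2 + 2*(-104) - 2/3*(-104)**3)) + 11091 = (10164 + (-2 - 208 - 2/3*(-1124864))) + 11091 = (10164 + (-2 - 208 + 2249728/3)) + 11091 = (10164 + 2249098/3) + 11091 = 2279590/3 + 11091 = 2312863/3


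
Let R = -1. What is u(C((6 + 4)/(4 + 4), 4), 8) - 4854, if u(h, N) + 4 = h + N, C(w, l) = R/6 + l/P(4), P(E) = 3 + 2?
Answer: -145481/30 ≈ -4849.4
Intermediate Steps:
P(E) = 5
C(w, l) = -1/6 + l/5
u(h, N) = -4 + N + h (u(h, N) = -4 + (h + N) = -4 + (N + h) = -4 + N + h)
u(C((6 + 4)/(4 + 4), 4), 8) - 4854 = (-4 + 8 + (-1/6 + (1/5)*4)) - 4854 = (-4 + 8 + (-1/6 + 4/5)) - 4854 = (-4 + 8 + 19/30) - 4854 = 139/30 - 4854 = -145481/30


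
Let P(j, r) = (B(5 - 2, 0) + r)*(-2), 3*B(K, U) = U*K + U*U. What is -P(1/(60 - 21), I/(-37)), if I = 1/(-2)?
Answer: 1/37 ≈ 0.027027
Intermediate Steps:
B(K, U) = U**2/3 + K*U/3 (B(K, U) = (U*K + U*U)/3 = (K*U + U**2)/3 = (U**2 + K*U)/3 = U**2/3 + K*U/3)
I = -1/2 ≈ -0.50000
P(j, r) = -2*r (P(j, r) = ((1/3)*0*((5 - 2) + 0) + r)*(-2) = ((1/3)*0*(3 + 0) + r)*(-2) = ((1/3)*0*3 + r)*(-2) = (0 + r)*(-2) = r*(-2) = -2*r)
-P(1/(60 - 21), I/(-37)) = -(-2)*(-1/2/(-37)) = -(-2)*(-1/2*(-1/37)) = -(-2)/74 = -1*(-1/37) = 1/37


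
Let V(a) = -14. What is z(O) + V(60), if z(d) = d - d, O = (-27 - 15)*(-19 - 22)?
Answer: -14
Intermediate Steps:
O = 1722 (O = -42*(-41) = 1722)
z(d) = 0
z(O) + V(60) = 0 - 14 = -14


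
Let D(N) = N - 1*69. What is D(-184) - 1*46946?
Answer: -47199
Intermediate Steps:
D(N) = -69 + N (D(N) = N - 69 = -69 + N)
D(-184) - 1*46946 = (-69 - 184) - 1*46946 = -253 - 46946 = -47199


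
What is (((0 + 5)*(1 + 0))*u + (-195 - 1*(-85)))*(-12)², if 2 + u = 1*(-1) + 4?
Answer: -15120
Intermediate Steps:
u = 1 (u = -2 + (1*(-1) + 4) = -2 + (-1 + 4) = -2 + 3 = 1)
(((0 + 5)*(1 + 0))*u + (-195 - 1*(-85)))*(-12)² = (((0 + 5)*(1 + 0))*1 + (-195 - 1*(-85)))*(-12)² = ((5*1)*1 + (-195 + 85))*144 = (5*1 - 110)*144 = (5 - 110)*144 = -105*144 = -15120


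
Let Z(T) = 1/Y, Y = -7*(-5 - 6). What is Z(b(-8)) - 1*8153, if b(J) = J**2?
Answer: -627780/77 ≈ -8153.0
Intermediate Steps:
Y = 77 (Y = -7*(-11) = 77)
Z(T) = 1/77
Z(b(-8)) - 1*8153 = 1/77 - 1*8153 = 1/77 - 8153 = -627780/77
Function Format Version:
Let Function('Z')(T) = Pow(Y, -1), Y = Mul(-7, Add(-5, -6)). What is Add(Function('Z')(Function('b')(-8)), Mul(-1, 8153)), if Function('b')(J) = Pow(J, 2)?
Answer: Rational(-627780, 77) ≈ -8153.0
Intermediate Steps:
Y = 77 (Y = Mul(-7, -11) = 77)
Function('Z')(T) = Rational(1, 77) (Function('Z')(T) = Pow(77, -1) = Rational(1, 77))
Add(Function('Z')(Function('b')(-8)), Mul(-1, 8153)) = Add(Rational(1, 77), Mul(-1, 8153)) = Add(Rational(1, 77), -8153) = Rational(-627780, 77)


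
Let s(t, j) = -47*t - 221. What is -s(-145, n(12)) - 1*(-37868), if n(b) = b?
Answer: 31274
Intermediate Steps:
s(t, j) = -221 - 47*t
-s(-145, n(12)) - 1*(-37868) = -(-221 - 47*(-145)) - 1*(-37868) = -(-221 + 6815) + 37868 = -1*6594 + 37868 = -6594 + 37868 = 31274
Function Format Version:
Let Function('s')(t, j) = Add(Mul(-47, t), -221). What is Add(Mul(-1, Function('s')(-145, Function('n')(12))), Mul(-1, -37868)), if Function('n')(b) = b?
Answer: 31274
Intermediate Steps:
Function('s')(t, j) = Add(-221, Mul(-47, t))
Add(Mul(-1, Function('s')(-145, Function('n')(12))), Mul(-1, -37868)) = Add(Mul(-1, Add(-221, Mul(-47, -145))), Mul(-1, -37868)) = Add(Mul(-1, Add(-221, 6815)), 37868) = Add(Mul(-1, 6594), 37868) = Add(-6594, 37868) = 31274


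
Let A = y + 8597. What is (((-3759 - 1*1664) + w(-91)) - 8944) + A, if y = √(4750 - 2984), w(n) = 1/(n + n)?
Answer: -1050141/182 + √1766 ≈ -5728.0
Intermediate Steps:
w(n) = 1/(2*n)
y = √1766 ≈ 42.024
A = 8597 + √1766 (A = √1766 + 8597 = 8597 + √1766 ≈ 8639.0)
(((-3759 - 1*1664) + w(-91)) - 8944) + A = (((-3759 - 1*1664) + (½)/(-91)) - 8944) + (8597 + √1766) = (((-3759 - 1664) + (½)*(-1/91)) - 8944) + (8597 + √1766) = ((-5423 - 1/182) - 8944) + (8597 + √1766) = (-986987/182 - 8944) + (8597 + √1766) = -2614795/182 + (8597 + √1766) = -1050141/182 + √1766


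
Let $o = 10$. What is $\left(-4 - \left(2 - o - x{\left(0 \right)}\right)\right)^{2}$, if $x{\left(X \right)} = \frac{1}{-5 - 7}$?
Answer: $\frac{2209}{144} \approx 15.34$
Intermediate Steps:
$x{\left(X \right)} = - \frac{1}{12}$ ($x{\left(X \right)} = \frac{1}{-12} = - \frac{1}{12}$)
$\left(-4 - \left(2 - o - x{\left(0 \right)}\right)\right)^{2} = \left(-4 + \left(\left(10 - \frac{1}{12}\right) - 2\right)\right)^{2} = \left(-4 + \left(\frac{119}{12} - 2\right)\right)^{2} = \left(-4 + \frac{95}{12}\right)^{2} = \left(\frac{47}{12}\right)^{2} = \frac{2209}{144}$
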